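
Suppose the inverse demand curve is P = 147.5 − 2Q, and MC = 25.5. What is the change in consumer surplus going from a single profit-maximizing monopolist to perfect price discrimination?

Consumer surplus falls by 930.25

The monopolist equates marginal revenue to marginal cost: 147.5 − 4Q = 25.5, so Q = 30.5. From demand, P = 86.5.
CS = ½·(147.5 − 86.5)·30.5 = 930.25.
Under first-degree price discrimination the firm charges each unit its demand price and produces up to where P = MC, i.e. Q = 61. Consumer surplus is zero; producer surplus equals total surplus.
CS = 0.
Change in consumer surplus: 0 − 930.25 = −930.25.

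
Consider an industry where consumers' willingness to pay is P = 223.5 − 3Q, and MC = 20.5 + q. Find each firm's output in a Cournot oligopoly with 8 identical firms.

q_i = 7.25

With 8 symmetric Cournot firms, each firm's FOC gives 223.5 − 27q = 20.5 + q, so q = 7.25, Q = 8·7.25 = 58, and P = 49.5.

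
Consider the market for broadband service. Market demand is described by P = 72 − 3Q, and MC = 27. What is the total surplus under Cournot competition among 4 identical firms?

With 4 symmetric Cournot firms, each firm's FOC gives 72 − 15q = 27, so q = 3, Q = 4·3 = 12, and P = 36.
CS = ½·(72 − 36)·12 = 216; PS = (36 − 27)·12 = 108; TS = 324.

TS = 324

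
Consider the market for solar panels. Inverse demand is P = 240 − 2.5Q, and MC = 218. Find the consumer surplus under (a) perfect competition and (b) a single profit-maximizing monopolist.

Perfect competition: P = MC = 218, so 240 − 2.5Q = 218 and Q = 8.8.
CS = ½·(240 − 218)·8.8 = 96.8.
Monopoly sets MR = MC: 240 − 5Q = 218 ⇒ Q = 4.4, P = 240 − 2.5·4.4 = 229.
CS = ½·(240 − 229)·4.4 = 24.2.

Competition: CS = 96.8; Monopoly: CS = 24.2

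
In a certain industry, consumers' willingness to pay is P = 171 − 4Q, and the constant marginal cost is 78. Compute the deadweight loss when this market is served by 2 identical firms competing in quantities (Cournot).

Under competition P = MC = 78, so Q = (171 − 78)/4 = 23.25.
Cournot with 2 identical firms: the symmetric best-response condition is 171 − 12q = 78. Each firm produces q = 7.75, total output Q = 15.5, price P = 109.
DWL is the triangle between Q = 15.5 and Q = 23.25: ½·(23.25 − 15.5)·(109 − 78) = 120.125.

DWL = 120.125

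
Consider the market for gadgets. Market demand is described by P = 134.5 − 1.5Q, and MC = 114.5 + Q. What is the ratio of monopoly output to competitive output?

A monopolist chooses Q where MR = MC. MR = 134.5 − 3Q; setting this equal to 114.5 + Q gives Q = 5 and P = 127.
Competitive equilibrium sets price equal to marginal cost: 134.5 − 1.5Q = 114.5 + Q, so Q = 8 and P = 122.5.
Ratio Q_m/Q_c = 5/8 = 0.625.

Q_m/Q_c = 0.625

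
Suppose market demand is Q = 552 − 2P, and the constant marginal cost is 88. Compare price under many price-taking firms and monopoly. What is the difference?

Inverting demand: P = 276 − 0.5Q.
Under competition P = MC = 88, so Q = (276 − 88)/0.5 = 376.
The monopolist equates marginal revenue to marginal cost: 276 − Q = 88, so Q = 188. From demand, P = 182.
Change in price: 182 − 88 = 94.

Price rises by 94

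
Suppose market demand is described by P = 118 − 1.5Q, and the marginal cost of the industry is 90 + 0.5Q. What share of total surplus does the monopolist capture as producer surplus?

PS/TS = 0.7

The monopolist equates marginal revenue to marginal cost: 118 − 3Q = 90 + 0.5Q, so Q = 8. From demand, P = 106.
CS = ½·(118 − 106)·8 = 48.
PS = P·Q − VC(Q) = 106·8 − (90·8 + ½·0.5·8²) = 112.
Share captured = PS/TS = 112/160 = 0.7.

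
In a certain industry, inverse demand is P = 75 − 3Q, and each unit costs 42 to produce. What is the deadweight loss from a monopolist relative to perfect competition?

Under competition P = MC = 42, so Q = (75 − 42)/3 = 11.
Monopoly sets MR = MC: 75 − 6Q = 42 ⇒ Q = 5.5, P = 75 − 3·5.5 = 58.5.
DWL is the triangle between Q = 5.5 and Q = 11: ½·(11 − 5.5)·(58.5 − 42) = 45.375.

DWL = 45.375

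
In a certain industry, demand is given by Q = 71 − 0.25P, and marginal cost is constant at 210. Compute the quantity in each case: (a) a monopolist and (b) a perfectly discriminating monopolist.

Monopoly: Q = 9.25; Perfect PD: Q = 18.5

Inverting demand: P = 284 − 4Q.
A monopolist chooses Q where MR = MC. MR = 284 − 8Q; setting this equal to 210 gives Q = 9.25 and P = 247.
Under first-degree price discrimination the firm charges each unit its demand price and produces up to where P = MC, i.e. Q = 18.5. Consumer surplus is zero; producer surplus equals total surplus.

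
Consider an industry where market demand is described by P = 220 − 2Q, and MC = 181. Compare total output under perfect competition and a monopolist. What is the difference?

Q falls by 9.75

Competitive firms price at marginal cost: P = 181, giving Q = 19.5.
A monopolist chooses Q where MR = MC. MR = 220 − 4Q; setting this equal to 181 gives Q = 9.75 and P = 200.5.
Change in total output: 9.75 − 19.5 = −9.75.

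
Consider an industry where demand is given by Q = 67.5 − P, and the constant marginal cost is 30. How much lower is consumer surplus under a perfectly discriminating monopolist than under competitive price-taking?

Inverting demand: P = 67.5 − Q.
Perfect competition: P = MC = 30, so 67.5 − Q = 30 and Q = 37.5.
CS = ½·(67.5 − 30)·37.5 = 703.125.
With perfect price discrimination, output is the efficient level Q = 37.5 (where demand meets MC), but every buyer pays their willingness to pay: CS = 0 and PS = total surplus.
CS = 0.
Change in consumer surplus: 0 − 703.125 = −703.125.

CS falls by 703.125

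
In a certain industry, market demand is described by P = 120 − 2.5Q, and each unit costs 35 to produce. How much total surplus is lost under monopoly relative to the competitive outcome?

Competitive firms price at marginal cost: P = 35, giving Q = 34.
The monopolist equates marginal revenue to marginal cost: 120 − 5Q = 35, so Q = 17. From demand, P = 77.5.
DWL is the triangle between Q = 17 and Q = 34: ½·(34 − 17)·(77.5 − 35) = 361.25.

DWL = 361.25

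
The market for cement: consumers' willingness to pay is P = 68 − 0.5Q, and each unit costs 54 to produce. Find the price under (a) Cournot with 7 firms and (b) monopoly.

Cournot: P = 55.75; Monopoly: P = 61

Cournot with 7 identical firms: the symmetric best-response condition is 68 − 4q = 54. Each firm produces q = 3.5, total output Q = 24.5, price P = 55.75.
Monopoly sets MR = MC: 68 − Q = 54 ⇒ Q = 14, P = 68 − 0.5·14 = 61.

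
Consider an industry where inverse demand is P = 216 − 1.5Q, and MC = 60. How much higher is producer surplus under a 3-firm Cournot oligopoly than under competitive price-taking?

Under competition P = MC = 60, so Q = (216 − 60)/1.5 = 104.
PS = (60 − 60)·104 = 0.
With 3 symmetric Cournot firms, each firm's FOC gives 216 − 6q = 60, so q = 26, Q = 3·26 = 78, and P = 99.
PS = (99 − 60)·78 = 3042.
Change in producer surplus: 3042 − 0 = 3042.

Producer surplus rises by 3042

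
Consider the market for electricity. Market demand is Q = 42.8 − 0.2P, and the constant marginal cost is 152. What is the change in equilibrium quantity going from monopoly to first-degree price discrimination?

Inverting demand: P = 214 − 5Q.
A monopolist chooses Q where MR = MC. MR = 214 − 10Q; setting this equal to 152 gives Q = 6.2 and P = 183.
A perfectly discriminating monopolist sells every unit with P(Q) ≥ MC(Q), so output equals the competitive quantity Q = 12.4. Each buyer pays their reservation price, so CS = 0 and the firm captures all surplus.
Change in equilibrium quantity: 12.4 − 6.2 = 6.2.

Equilibrium quantity rises by 6.2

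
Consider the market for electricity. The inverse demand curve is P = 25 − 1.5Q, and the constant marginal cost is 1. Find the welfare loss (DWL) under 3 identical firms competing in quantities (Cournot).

DWL = 12

Perfect competition: P = MC = 1, so 25 − 1.5Q = 1 and Q = 16.
Cournot with 3 identical firms: the symmetric best-response condition is 25 − 6q = 1. Each firm produces q = 4, total output Q = 12, price P = 7.
DWL is the triangle between Q = 12 and Q = 16: ½·(16 − 12)·(7 − 1) = 12.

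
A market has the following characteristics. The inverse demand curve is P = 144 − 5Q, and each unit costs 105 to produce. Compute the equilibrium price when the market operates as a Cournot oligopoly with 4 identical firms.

Cournot with 4 identical firms: the symmetric best-response condition is 144 − 25q = 105. Each firm produces q = 1.56, total output Q = 6.24, price P = 112.8.

P = 112.8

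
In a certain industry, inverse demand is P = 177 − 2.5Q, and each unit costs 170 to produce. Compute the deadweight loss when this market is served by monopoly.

DWL = 2.45

Competitive firms price at marginal cost: P = 170, giving Q = 2.8.
A monopolist chooses Q where MR = MC. MR = 177 − 5Q; setting this equal to 170 gives Q = 1.4 and P = 173.5.
DWL is the triangle between Q = 1.4 and Q = 2.8: ½·(2.8 − 1.4)·(173.5 − 170) = 2.45.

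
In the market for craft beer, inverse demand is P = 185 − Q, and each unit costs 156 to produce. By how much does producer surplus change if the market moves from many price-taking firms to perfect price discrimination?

Competitive firms price at marginal cost: P = 156, giving Q = 29.
PS = (156 − 156)·29 = 0.
A perfectly discriminating monopolist sells every unit with P(Q) ≥ MC(Q), so output equals the competitive quantity Q = 29. Each buyer pays their reservation price, so CS = 0 and the firm captures all surplus.
PS = ½·(185 − 156)·29 = 420.5.
Change in producer surplus: 420.5 − 0 = 420.5.

Producer surplus rises by 420.5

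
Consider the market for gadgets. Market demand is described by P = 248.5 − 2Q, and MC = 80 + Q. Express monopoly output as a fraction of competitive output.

Q_m/Q_c = 0.6

A monopolist chooses Q where MR = MC. MR = 248.5 − 4Q; setting this equal to 80 + Q gives Q = 33.7 and P = 181.1.
Under competition P = MC: 248.5 − 2Q = 80 + Q ⇒ Q = 337/6, P = 817/6.
Ratio Q_m/Q_c = 33.7/(337/6) = 0.6.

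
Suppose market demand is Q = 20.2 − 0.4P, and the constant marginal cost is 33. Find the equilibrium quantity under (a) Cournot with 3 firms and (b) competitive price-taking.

Cournot: Q = 5.25; Competition: Q = 7

Inverting demand: P = 50.5 − 2.5Q.
In a 3-firm Cournot equilibrium, symmetry and the first-order condition give q = (50.5 − 33)/(10) = 1.75. So Q = 5.25 and P = 37.375.
Competitive firms price at marginal cost: P = 33, giving Q = 7.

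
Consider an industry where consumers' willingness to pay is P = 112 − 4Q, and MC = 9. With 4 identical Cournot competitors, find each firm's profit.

Cournot with 4 identical firms: the symmetric best-response condition is 112 − 20q = 9. Each firm produces q = 5.15, total output Q = 20.6, price P = 29.6.
Each firm's profit = (29.6 − 9)·5.15 = 106.09.

π_i = 106.09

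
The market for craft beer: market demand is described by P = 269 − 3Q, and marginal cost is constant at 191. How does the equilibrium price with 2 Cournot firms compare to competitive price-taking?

In a 2-firm Cournot equilibrium, symmetry and the first-order condition give q = (269 − 191)/(9) = 26/3. So Q = 52/3 and P = 217.
Under competition P = MC = 191, so Q = (269 − 191)/3 = 26.

Cournot: P = 217; Competition: P = 191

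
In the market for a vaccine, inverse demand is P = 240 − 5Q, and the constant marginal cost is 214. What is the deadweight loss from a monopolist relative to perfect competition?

Perfect competition: P = MC = 214, so 240 − 5Q = 214 and Q = 5.2.
Monopoly sets MR = MC: 240 − 10Q = 214 ⇒ Q = 2.6, P = 240 − 5·2.6 = 227.
DWL is the triangle between Q = 2.6 and Q = 5.2: ½·(5.2 − 2.6)·(227 − 214) = 16.9.

DWL = 16.9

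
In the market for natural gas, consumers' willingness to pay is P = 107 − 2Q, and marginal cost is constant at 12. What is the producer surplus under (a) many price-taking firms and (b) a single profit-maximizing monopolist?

Competition: PS = 0; Monopoly: PS = 1128.125

Competitive firms price at marginal cost: P = 12, giving Q = 47.5.
PS = (12 − 12)·47.5 = 0.
Monopoly sets MR = MC: 107 − 4Q = 12 ⇒ Q = 23.75, P = 107 − 2·23.75 = 59.5.
PS = (59.5 − 12)·23.75 = 1128.125.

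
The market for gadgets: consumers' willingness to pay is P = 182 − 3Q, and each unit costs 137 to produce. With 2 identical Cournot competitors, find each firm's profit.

π_i = 75

With 2 symmetric Cournot firms, each firm's FOC gives 182 − 9q = 137, so q = 5, Q = 2·5 = 10, and P = 152.
Each firm's profit = (152 − 137)·5 = 75.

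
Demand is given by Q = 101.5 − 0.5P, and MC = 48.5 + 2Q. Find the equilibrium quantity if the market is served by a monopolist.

Inverting demand: P = 203 − 2Q.
A monopolist chooses Q where MR = MC. MR = 203 − 4Q; setting this equal to 48.5 + 2Q gives Q = 25.75 and P = 151.5.

Q = 25.75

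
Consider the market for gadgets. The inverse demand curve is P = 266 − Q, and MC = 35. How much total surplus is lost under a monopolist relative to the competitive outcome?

DWL = 6670.125

Competitive firms price at marginal cost: P = 35, giving Q = 231.
A monopolist chooses Q where MR = MC. MR = 266 − 2Q; setting this equal to 35 gives Q = 115.5 and P = 150.5.
DWL is the triangle between Q = 115.5 and Q = 231: ½·(231 − 115.5)·(150.5 − 35) = 6670.125.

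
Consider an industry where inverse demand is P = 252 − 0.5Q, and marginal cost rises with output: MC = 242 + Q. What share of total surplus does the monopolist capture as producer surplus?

PS/TS = 0.8

Monopoly sets MR = MC: 252 − Q = 242 + Q ⇒ Q = 5, P = 252 − 0.5·5 = 249.5.
CS = ½·(252 − 249.5)·5 = 6.25.
PS = P·Q − VC(Q) = 249.5·5 − (242·5 + ½·1·5²) = 25.
Share captured = PS/TS = 25/31.25 = 0.8.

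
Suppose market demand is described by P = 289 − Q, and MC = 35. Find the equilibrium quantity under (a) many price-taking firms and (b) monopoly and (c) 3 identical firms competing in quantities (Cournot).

Competition: Q = 254; Monopoly: Q = 127; Cournot: Q = 190.5

Perfect competition: P = MC = 35, so 289 − Q = 35 and Q = 254.
The monopolist equates marginal revenue to marginal cost: 289 − 2Q = 35, so Q = 127. From demand, P = 162.
In a 3-firm Cournot equilibrium, symmetry and the first-order condition give q = (289 − 35)/(4) = 63.5. So Q = 190.5 and P = 98.5.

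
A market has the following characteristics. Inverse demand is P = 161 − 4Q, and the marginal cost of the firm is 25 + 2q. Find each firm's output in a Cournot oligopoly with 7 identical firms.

With 7 symmetric Cournot firms, each firm's FOC gives 161 − 32q = 25 + 2q, so q = 4, Q = 7·4 = 28, and P = 49.

q_i = 4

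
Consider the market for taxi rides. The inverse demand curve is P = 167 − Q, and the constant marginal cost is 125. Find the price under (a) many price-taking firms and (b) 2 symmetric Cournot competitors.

Competitive firms price at marginal cost: P = 125, giving Q = 42.
With 2 symmetric Cournot firms, each firm's FOC gives 167 − 3q = 125, so q = 14, Q = 2·14 = 28, and P = 139.

Competition: P = 125; Cournot: P = 139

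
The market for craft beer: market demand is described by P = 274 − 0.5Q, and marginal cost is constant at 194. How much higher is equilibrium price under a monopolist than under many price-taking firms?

Under competition P = MC = 194, so Q = (274 − 194)/0.5 = 160.
A monopolist chooses Q where MR = MC. MR = 274 − Q; setting this equal to 194 gives Q = 80 and P = 234.
Change in equilibrium price: 234 − 194 = 40.

Equilibrium price rises by 40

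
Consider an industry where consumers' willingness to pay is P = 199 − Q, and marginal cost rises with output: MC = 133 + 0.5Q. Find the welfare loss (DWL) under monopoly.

DWL = 232.32

Under competition P = MC: 199 − Q = 133 + 0.5Q ⇒ Q = 44, P = 155.
Monopoly sets MR = MC: 199 − 2Q = 133 + 0.5Q ⇒ Q = 26.4, P = 199 − 26.4 = 172.6.
CS = ½·(199 − 155)·44 = 968; PS = (155·44 − 133·44 − ½·0.5·44²) = 484; TS = 1452.
CS = ½·(199 − 172.6)·26.4 = 348.48; PS = (172.6·26.4 − 133·26.4 − ½·0.5·26.4²) = 871.2; TS = 1219.68.
DWL = 1452 − 1219.68 = 232.32.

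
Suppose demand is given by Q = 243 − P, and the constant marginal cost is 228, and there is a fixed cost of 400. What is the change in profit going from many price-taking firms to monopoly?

Inverting demand: P = 243 − Q.
Under competition P = MC = 228, so Q = (243 − 228)/1 = 15.
Profit = (228 − 228)·15 − 400 = −400.
The monopolist equates marginal revenue to marginal cost: 243 − 2Q = 228, so Q = 7.5. From demand, P = 235.5.
Profit = (235.5 − 228)·7.5 − 400 = −343.75.
Change in profit: −343.75 − −400 = 56.25.

π rises by 56.25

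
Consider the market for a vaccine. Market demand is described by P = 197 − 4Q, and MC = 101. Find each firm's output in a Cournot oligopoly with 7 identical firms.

q_i = 3

Cournot with 7 identical firms: the symmetric best-response condition is 197 − 32q = 101. Each firm produces q = 3, total output Q = 21, price P = 113.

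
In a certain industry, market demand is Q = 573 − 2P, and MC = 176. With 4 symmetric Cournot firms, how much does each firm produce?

q_i = 44.2

Inverting demand: P = 286.5 − 0.5Q.
With 4 symmetric Cournot firms, each firm's FOC gives 286.5 − 2.5q = 176, so q = 44.2, Q = 4·44.2 = 176.8, and P = 198.1.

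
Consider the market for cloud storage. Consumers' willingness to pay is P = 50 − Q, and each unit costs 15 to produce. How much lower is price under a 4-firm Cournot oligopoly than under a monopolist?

Price falls by 10.5

A monopolist chooses Q where MR = MC. MR = 50 − 2Q; setting this equal to 15 gives Q = 17.5 and P = 32.5.
With 4 symmetric Cournot firms, each firm's FOC gives 50 − 5q = 15, so q = 7, Q = 4·7 = 28, and P = 22.
Change in price: 22 − 32.5 = −10.5.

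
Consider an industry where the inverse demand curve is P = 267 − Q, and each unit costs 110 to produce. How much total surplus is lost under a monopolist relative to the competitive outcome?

Under competition P = MC = 110, so Q = (267 − 110)/1 = 157.
A monopolist chooses Q where MR = MC. MR = 267 − 2Q; setting this equal to 110 gives Q = 78.5 and P = 188.5.
DWL is the triangle between Q = 78.5 and Q = 157: ½·(157 − 78.5)·(188.5 − 110) = 3081.125.

DWL = 3081.125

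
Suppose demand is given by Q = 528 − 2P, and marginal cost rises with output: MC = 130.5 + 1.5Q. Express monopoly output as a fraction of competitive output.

Inverting demand: P = 264 − 0.5Q.
Monopoly sets MR = MC: 264 − Q = 130.5 + 1.5Q ⇒ Q = 53.4, P = 264 − 0.5·53.4 = 237.3.
Under competition P = MC: 264 − 0.5Q = 130.5 + 1.5Q ⇒ Q = 66.75, P = 230.625.
Ratio Q_m/Q_c = 53.4/66.75 = 0.8.

Q_m/Q_c = 0.8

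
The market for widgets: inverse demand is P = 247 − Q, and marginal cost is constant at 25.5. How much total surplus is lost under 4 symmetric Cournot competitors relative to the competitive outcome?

DWL = 981.245

Under competition P = MC = 25.5, so Q = (247 − 25.5)/1 = 221.5.
Cournot with 4 identical firms: the symmetric best-response condition is 247 − 5q = 25.5. Each firm produces q = 44.3, total output Q = 177.2, price P = 69.8.
DWL is the triangle between Q = 177.2 and Q = 221.5: ½·(221.5 − 177.2)·(69.8 − 25.5) = 981.245.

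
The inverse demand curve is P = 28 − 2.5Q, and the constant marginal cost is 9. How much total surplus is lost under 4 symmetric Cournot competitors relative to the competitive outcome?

DWL = 2.888

Competitive firms price at marginal cost: P = 9, giving Q = 7.6.
Cournot with 4 identical firms: the symmetric best-response condition is 28 − 12.5q = 9. Each firm produces q = 1.52, total output Q = 6.08, price P = 12.8.
DWL is the triangle between Q = 6.08 and Q = 7.6: ½·(7.6 − 6.08)·(12.8 − 9) = 2.888.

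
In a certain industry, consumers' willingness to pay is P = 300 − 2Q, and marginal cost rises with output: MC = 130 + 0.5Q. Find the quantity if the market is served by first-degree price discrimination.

Q = 68

Under first-degree price discrimination the firm charges each unit its demand price and produces up to where P = MC, i.e. Q = 68. Consumer surplus is zero; producer surplus equals total surplus.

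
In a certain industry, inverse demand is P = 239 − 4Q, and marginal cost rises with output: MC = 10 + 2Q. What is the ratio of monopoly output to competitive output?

Q_m/Q_c = 0.6

The monopolist equates marginal revenue to marginal cost: 239 − 8Q = 10 + 2Q, so Q = 22.9. From demand, P = 147.4.
Under competition P = MC: 239 − 4Q = 10 + 2Q ⇒ Q = 229/6, P = 259/3.
Ratio Q_m/Q_c = 22.9/(229/6) = 0.6.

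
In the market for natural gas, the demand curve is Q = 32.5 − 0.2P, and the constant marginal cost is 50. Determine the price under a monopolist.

P = 106.25

Inverting demand: P = 162.5 − 5Q.
The monopolist equates marginal revenue to marginal cost: 162.5 − 10Q = 50, so Q = 11.25. From demand, P = 106.25.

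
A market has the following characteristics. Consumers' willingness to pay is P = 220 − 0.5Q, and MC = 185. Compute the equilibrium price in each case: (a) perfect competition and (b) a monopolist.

Perfect competition: P = MC = 185, so 220 − 0.5Q = 185 and Q = 70.
The monopolist equates marginal revenue to marginal cost: 220 − Q = 185, so Q = 35. From demand, P = 202.5.

Competition: P = 185; Monopoly: P = 202.5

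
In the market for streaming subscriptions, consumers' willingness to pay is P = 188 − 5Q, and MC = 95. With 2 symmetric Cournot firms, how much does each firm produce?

q_i = 6.2

Cournot with 2 identical firms: the symmetric best-response condition is 188 − 15q = 95. Each firm produces q = 6.2, total output Q = 12.4, price P = 126.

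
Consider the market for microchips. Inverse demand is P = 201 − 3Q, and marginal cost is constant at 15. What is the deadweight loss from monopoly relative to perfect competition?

DWL = 1441.5

Perfect competition: P = MC = 15, so 201 − 3Q = 15 and Q = 62.
The monopolist equates marginal revenue to marginal cost: 201 − 6Q = 15, so Q = 31. From demand, P = 108.
DWL is the triangle between Q = 31 and Q = 62: ½·(62 − 31)·(108 − 15) = 1441.5.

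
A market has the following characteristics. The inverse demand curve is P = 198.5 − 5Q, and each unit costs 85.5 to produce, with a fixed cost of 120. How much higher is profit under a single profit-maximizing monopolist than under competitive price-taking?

π rises by 638.45

Competitive firms price at marginal cost: P = 85.5, giving Q = 22.6.
Profit = (85.5 − 85.5)·22.6 − 120 = −120.
A monopolist chooses Q where MR = MC. MR = 198.5 − 10Q; setting this equal to 85.5 gives Q = 11.3 and P = 142.
Profit = (142 − 85.5)·11.3 − 120 = 518.45.
Change in profit: 518.45 − −120 = 638.45.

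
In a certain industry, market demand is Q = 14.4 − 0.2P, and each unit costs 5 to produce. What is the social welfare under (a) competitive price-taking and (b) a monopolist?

Competition: TS = 448.9; Monopoly: TS = 336.675

Inverting demand: P = 72 − 5Q.
Perfect competition: P = MC = 5, so 72 − 5Q = 5 and Q = 13.4.
CS = ½·(72 − 5)·13.4 = 448.9; PS = (5 − 5)·13.4 = 0; TS = 448.9.
Monopoly sets MR = MC: 72 − 10Q = 5 ⇒ Q = 6.7, P = 72 − 5·6.7 = 38.5.
CS = ½·(72 − 38.5)·6.7 = 112.225; PS = (38.5 − 5)·6.7 = 224.45; TS = 336.675.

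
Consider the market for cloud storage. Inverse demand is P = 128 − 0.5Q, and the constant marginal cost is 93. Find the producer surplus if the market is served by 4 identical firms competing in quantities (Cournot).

PS = 392

With 4 symmetric Cournot firms, each firm's FOC gives 128 − 2.5q = 93, so q = 14, Q = 4·14 = 56, and P = 100.
PS = (100 − 93)·56 = 392.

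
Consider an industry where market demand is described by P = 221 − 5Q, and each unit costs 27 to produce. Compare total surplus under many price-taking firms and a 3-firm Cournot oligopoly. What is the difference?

Perfect competition: P = MC = 27, so 221 − 5Q = 27 and Q = 38.8.
CS = ½·(221 − 27)·38.8 = 3763.6; PS = (27 − 27)·38.8 = 0; TS = 3763.6.
Cournot with 3 identical firms: the symmetric best-response condition is 221 − 20q = 27. Each firm produces q = 9.7, total output Q = 29.1, price P = 75.5.
CS = ½·(221 − 75.5)·29.1 = 2117.025; PS = (75.5 − 27)·29.1 = 1411.35; TS = 3528.375.
Change in total surplus: 3528.375 − 3763.6 = −235.225.

TS falls by 235.225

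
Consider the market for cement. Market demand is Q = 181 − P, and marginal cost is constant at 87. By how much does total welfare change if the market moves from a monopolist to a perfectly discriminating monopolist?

TS rises by 1104.5

Inverting demand: P = 181 − Q.
Monopoly sets MR = MC: 181 − 2Q = 87 ⇒ Q = 47, P = 181 − 47 = 134.
CS = ½·(181 − 134)·47 = 1104.5; PS = (134 − 87)·47 = 2209; TS = 3313.5.
With perfect price discrimination, output is the efficient level Q = 94 (where demand meets MC), but every buyer pays their willingness to pay: CS = 0 and PS = total surplus.
TS = 4418 (equal to competitive TS).
Change in total welfare: 4418 − 3313.5 = 1104.5.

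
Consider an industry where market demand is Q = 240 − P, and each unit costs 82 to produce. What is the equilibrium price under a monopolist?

Inverting demand: P = 240 − Q.
The monopolist equates marginal revenue to marginal cost: 240 − 2Q = 82, so Q = 79. From demand, P = 161.

P = 161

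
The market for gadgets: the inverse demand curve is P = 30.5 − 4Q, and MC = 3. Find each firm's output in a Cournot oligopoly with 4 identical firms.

With 4 symmetric Cournot firms, each firm's FOC gives 30.5 − 20q = 3, so q = 1.375, Q = 4·1.375 = 5.5, and P = 8.5.

q_i = 1.375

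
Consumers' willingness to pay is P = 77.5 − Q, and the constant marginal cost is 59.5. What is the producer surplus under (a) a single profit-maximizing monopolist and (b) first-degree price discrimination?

The monopolist equates marginal revenue to marginal cost: 77.5 − 2Q = 59.5, so Q = 9. From demand, P = 68.5.
PS = (68.5 − 59.5)·9 = 81.
A perfectly discriminating monopolist sells every unit with P(Q) ≥ MC(Q), so output equals the competitive quantity Q = 18. Each buyer pays their reservation price, so CS = 0 and the firm captures all surplus.
PS = ½·(77.5 − 59.5)·18 = 162.

Monopoly: PS = 81; Perfect PD: PS = 162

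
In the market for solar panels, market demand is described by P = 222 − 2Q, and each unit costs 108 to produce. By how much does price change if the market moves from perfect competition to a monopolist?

P rises by 57

Under competition P = MC = 108, so Q = (222 − 108)/2 = 57.
The monopolist equates marginal revenue to marginal cost: 222 − 4Q = 108, so Q = 28.5. From demand, P = 165.
Change in price: 165 − 108 = 57.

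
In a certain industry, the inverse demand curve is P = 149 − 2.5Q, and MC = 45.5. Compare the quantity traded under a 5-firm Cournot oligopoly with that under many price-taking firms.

In a 5-firm Cournot equilibrium, symmetry and the first-order condition give q = (149 − 45.5)/(15) = 6.9. So Q = 34.5 and P = 62.75.
Competitive firms price at marginal cost: P = 45.5, giving Q = 41.4.

Cournot: Q = 34.5; Competition: Q = 41.4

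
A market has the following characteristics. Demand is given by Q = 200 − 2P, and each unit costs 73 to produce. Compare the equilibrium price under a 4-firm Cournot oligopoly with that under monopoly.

Inverting demand: P = 100 − 0.5Q.
In a 4-firm Cournot equilibrium, symmetry and the first-order condition give q = (100 − 73)/(2.5) = 10.8. So Q = 43.2 and P = 78.4.
Monopoly sets MR = MC: 100 − Q = 73 ⇒ Q = 27, P = 100 − 0.5·27 = 86.5.

Cournot: P = 78.4; Monopoly: P = 86.5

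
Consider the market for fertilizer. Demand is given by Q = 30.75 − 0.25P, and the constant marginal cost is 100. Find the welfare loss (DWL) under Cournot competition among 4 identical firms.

Inverting demand: P = 123 − 4Q.
Under competition P = MC = 100, so Q = (123 − 100)/4 = 5.75.
Cournot with 4 identical firms: the symmetric best-response condition is 123 − 20q = 100. Each firm produces q = 1.15, total output Q = 4.6, price P = 104.6.
DWL is the triangle between Q = 4.6 and Q = 5.75: ½·(5.75 − 4.6)·(104.6 − 100) = 2.645.

DWL = 2.645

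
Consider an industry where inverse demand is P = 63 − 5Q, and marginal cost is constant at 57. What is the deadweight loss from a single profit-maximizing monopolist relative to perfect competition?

Competitive firms price at marginal cost: P = 57, giving Q = 1.2.
A monopolist chooses Q where MR = MC. MR = 63 − 10Q; setting this equal to 57 gives Q = 0.6 and P = 60.
DWL is the triangle between Q = 0.6 and Q = 1.2: ½·(1.2 − 0.6)·(60 − 57) = 0.9.

DWL = 0.9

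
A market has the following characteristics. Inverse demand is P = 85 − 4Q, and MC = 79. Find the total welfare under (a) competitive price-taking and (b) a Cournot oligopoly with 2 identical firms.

Competition: TS = 4.5; Cournot: TS = 4

Perfect competition: P = MC = 79, so 85 − 4Q = 79 and Q = 1.5.
CS = ½·(85 − 79)·1.5 = 4.5; PS = (79 − 79)·1.5 = 0; TS = 4.5.
With 2 symmetric Cournot firms, each firm's FOC gives 85 − 12q = 79, so q = 0.5, Q = 2·0.5 = 1, and P = 81.
CS = ½·(85 − 81)·1 = 2; PS = (81 − 79)·1 = 2; TS = 4.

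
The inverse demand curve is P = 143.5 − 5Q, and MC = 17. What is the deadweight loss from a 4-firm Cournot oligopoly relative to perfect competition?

DWL = 64.009

Under competition P = MC = 17, so Q = (143.5 − 17)/5 = 25.3.
Cournot with 4 identical firms: the symmetric best-response condition is 143.5 − 25q = 17. Each firm produces q = 5.06, total output Q = 20.24, price P = 42.3.
DWL is the triangle between Q = 20.24 and Q = 25.3: ½·(25.3 − 20.24)·(42.3 − 17) = 64.009.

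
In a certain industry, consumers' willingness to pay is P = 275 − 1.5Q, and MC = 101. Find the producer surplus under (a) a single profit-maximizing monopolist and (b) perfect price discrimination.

Monopoly: PS = 5046; Perfect PD: PS = 10092

A monopolist chooses Q where MR = MC. MR = 275 − 3Q; setting this equal to 101 gives Q = 58 and P = 188.
PS = (188 − 101)·58 = 5046.
With perfect price discrimination, output is the efficient level Q = 116 (where demand meets MC), but every buyer pays their willingness to pay: CS = 0 and PS = total surplus.
PS = ½·(275 − 101)·116 = 10092.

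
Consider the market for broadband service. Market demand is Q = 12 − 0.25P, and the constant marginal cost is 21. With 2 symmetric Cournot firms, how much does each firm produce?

Inverting demand: P = 48 − 4Q.
In a 2-firm Cournot equilibrium, symmetry and the first-order condition give q = (48 − 21)/(12) = 2.25. So Q = 4.5 and P = 30.

q_i = 2.25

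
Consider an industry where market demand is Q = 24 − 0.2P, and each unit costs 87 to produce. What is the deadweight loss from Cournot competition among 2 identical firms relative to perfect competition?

Inverting demand: P = 120 − 5Q.
Under competition P = MC = 87, so Q = (120 − 87)/5 = 6.6.
With 2 symmetric Cournot firms, each firm's FOC gives 120 − 15q = 87, so q = 2.2, Q = 2·2.2 = 4.4, and P = 98.
DWL is the triangle between Q = 4.4 and Q = 6.6: ½·(6.6 − 4.4)·(98 − 87) = 12.1.

DWL = 12.1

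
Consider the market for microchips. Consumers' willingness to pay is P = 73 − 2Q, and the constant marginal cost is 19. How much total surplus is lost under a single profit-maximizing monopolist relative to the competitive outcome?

Perfect competition: P = MC = 19, so 73 − 2Q = 19 and Q = 27.
Monopoly sets MR = MC: 73 − 4Q = 19 ⇒ Q = 13.5, P = 73 − 2·13.5 = 46.
DWL is the triangle between Q = 13.5 and Q = 27: ½·(27 − 13.5)·(46 − 19) = 182.25.

DWL = 182.25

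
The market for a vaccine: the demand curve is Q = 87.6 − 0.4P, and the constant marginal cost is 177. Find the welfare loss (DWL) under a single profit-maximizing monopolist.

Inverting demand: P = 219 − 2.5Q.
Competitive firms price at marginal cost: P = 177, giving Q = 16.8.
The monopolist equates marginal revenue to marginal cost: 219 − 5Q = 177, so Q = 8.4. From demand, P = 198.
DWL is the triangle between Q = 8.4 and Q = 16.8: ½·(16.8 − 8.4)·(198 − 177) = 88.2.

DWL = 88.2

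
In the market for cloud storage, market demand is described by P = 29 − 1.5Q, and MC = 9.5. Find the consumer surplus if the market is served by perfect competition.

Under competition P = MC = 9.5, so Q = (29 − 9.5)/1.5 = 13.
CS = ½·(29 − 9.5)·13 = 126.75.

CS = 126.75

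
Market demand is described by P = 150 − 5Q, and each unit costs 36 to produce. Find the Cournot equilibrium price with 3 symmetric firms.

P = 64.5

With 3 symmetric Cournot firms, each firm's FOC gives 150 − 20q = 36, so q = 5.7, Q = 3·5.7 = 17.1, and P = 64.5.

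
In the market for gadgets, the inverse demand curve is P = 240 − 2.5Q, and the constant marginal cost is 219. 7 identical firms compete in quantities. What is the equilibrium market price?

In a 7-firm Cournot equilibrium, symmetry and the first-order condition give q = (240 − 219)/(20) = 1.05. So Q = 7.35 and P = 221.625.

P = 221.625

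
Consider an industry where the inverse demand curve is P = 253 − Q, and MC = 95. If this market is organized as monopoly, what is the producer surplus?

Monopoly sets MR = MC: 253 − 2Q = 95 ⇒ Q = 79, P = 253 − 79 = 174.
PS = (174 − 95)·79 = 6241.

PS = 6241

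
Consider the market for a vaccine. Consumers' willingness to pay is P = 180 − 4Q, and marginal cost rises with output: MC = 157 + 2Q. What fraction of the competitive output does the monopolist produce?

Q_m/Q_c = 0.6

Monopoly sets MR = MC: 180 − 8Q = 157 + 2Q ⇒ Q = 2.3, P = 180 − 4·2.3 = 170.8.
Under competition P = MC: 180 − 4Q = 157 + 2Q ⇒ Q = 23/6, P = 494/3.
Ratio Q_m/Q_c = 2.3/(23/6) = 0.6.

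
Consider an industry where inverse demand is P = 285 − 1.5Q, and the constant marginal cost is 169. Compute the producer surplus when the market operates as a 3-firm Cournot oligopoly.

Cournot with 3 identical firms: the symmetric best-response condition is 285 − 6q = 169. Each firm produces q = 58/3, total output Q = 58, price P = 198.
PS = (198 − 169)·58 = 1682.

PS = 1682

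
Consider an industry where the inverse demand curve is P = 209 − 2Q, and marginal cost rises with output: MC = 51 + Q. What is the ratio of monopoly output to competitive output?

Q_m/Q_c = 0.6

The monopolist equates marginal revenue to marginal cost: 209 − 4Q = 51 + Q, so Q = 31.6. From demand, P = 145.8.
Under competition P = MC: 209 − 2Q = 51 + Q ⇒ Q = 158/3, P = 311/3.
Ratio Q_m/Q_c = 31.6/(158/3) = 0.6.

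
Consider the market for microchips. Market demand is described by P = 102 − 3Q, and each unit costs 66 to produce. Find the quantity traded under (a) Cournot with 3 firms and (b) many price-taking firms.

With 3 symmetric Cournot firms, each firm's FOC gives 102 − 12q = 66, so q = 3, Q = 3·3 = 9, and P = 75.
Competitive firms price at marginal cost: P = 66, giving Q = 12.

Cournot: Q = 9; Competition: Q = 12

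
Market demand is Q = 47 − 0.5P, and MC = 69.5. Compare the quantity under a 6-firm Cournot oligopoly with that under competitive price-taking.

Inverting demand: P = 94 − 2Q.
Cournot with 6 identical firms: the symmetric best-response condition is 94 − 14q = 69.5. Each firm produces q = 1.75, total output Q = 10.5, price P = 73.
Competitive firms price at marginal cost: P = 69.5, giving Q = 12.25.

Cournot: Q = 10.5; Competition: Q = 12.25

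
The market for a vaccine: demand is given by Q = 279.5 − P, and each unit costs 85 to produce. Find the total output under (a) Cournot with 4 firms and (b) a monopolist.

Inverting demand: P = 279.5 − Q.
In a 4-firm Cournot equilibrium, symmetry and the first-order condition give q = (279.5 − 85)/(5) = 38.9. So Q = 155.6 and P = 123.9.
A monopolist chooses Q where MR = MC. MR = 279.5 − 2Q; setting this equal to 85 gives Q = 97.25 and P = 182.25.

Cournot: Q = 155.6; Monopoly: Q = 97.25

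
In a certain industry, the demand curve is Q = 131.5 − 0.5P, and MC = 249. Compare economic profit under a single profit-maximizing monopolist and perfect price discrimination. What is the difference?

π rises by 24.5

Inverting demand: P = 263 − 2Q.
Monopoly sets MR = MC: 263 − 4Q = 249 ⇒ Q = 3.5, P = 263 − 2·3.5 = 256.
Profit = (256 − 249)·3.5 = 24.5.
Under first-degree price discrimination the firm charges each unit its demand price and produces up to where P = MC, i.e. Q = 7. Consumer surplus is zero; producer surplus equals total surplus.
PS equals the full surplus area, 49. Profit = 49 = 49.
Change in economic profit: 49 − 24.5 = 24.5.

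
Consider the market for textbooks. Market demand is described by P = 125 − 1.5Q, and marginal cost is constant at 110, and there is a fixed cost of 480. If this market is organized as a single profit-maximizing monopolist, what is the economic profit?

Profit = −442.5

The monopolist equates marginal revenue to marginal cost: 125 − 3Q = 110, so Q = 5. From demand, P = 117.5.
Profit = (117.5 − 110)·5 − 480 = −442.5.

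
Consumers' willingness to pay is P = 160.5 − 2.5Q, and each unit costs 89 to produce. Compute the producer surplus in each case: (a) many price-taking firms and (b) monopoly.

Competition: PS = 0; Monopoly: PS = 511.225

Competitive firms price at marginal cost: P = 89, giving Q = 28.6.
PS = (89 − 89)·28.6 = 0.
The monopolist equates marginal revenue to marginal cost: 160.5 − 5Q = 89, so Q = 14.3. From demand, P = 124.75.
PS = (124.75 − 89)·14.3 = 511.225.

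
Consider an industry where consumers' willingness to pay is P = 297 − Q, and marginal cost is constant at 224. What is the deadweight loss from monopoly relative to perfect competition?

DWL = 666.125

Under competition P = MC = 224, so Q = (297 − 224)/1 = 73.
Monopoly sets MR = MC: 297 − 2Q = 224 ⇒ Q = 36.5, P = 297 − 36.5 = 260.5.
DWL is the triangle between Q = 36.5 and Q = 73: ½·(73 − 36.5)·(260.5 − 224) = 666.125.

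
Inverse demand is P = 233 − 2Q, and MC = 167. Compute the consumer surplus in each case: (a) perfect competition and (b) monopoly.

Competition: CS = 1089; Monopoly: CS = 272.25

Perfect competition: P = MC = 167, so 233 − 2Q = 167 and Q = 33.
CS = ½·(233 − 167)·33 = 1089.
Monopoly sets MR = MC: 233 − 4Q = 167 ⇒ Q = 16.5, P = 233 − 2·16.5 = 200.
CS = ½·(233 − 200)·16.5 = 272.25.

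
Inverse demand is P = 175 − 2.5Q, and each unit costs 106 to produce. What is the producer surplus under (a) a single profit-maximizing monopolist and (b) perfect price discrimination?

Monopoly: PS = 476.1; Perfect PD: PS = 952.2

A monopolist chooses Q where MR = MC. MR = 175 − 5Q; setting this equal to 106 gives Q = 13.8 and P = 140.5.
PS = (140.5 − 106)·13.8 = 476.1.
Under first-degree price discrimination the firm charges each unit its demand price and produces up to where P = MC, i.e. Q = 27.6. Consumer surplus is zero; producer surplus equals total surplus.
PS = ½·(175 − 106)·27.6 = 952.2.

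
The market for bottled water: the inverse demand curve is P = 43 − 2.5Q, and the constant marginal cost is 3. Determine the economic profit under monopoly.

Profit = 160

A monopolist chooses Q where MR = MC. MR = 43 − 5Q; setting this equal to 3 gives Q = 8 and P = 23.
Profit = (23 − 3)·8 = 160.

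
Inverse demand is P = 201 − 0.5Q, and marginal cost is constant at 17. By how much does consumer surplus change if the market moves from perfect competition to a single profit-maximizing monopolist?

Under competition P = MC = 17, so Q = (201 − 17)/0.5 = 368.
CS = ½·(201 − 17)·368 = 33856.
The monopolist equates marginal revenue to marginal cost: 201 − Q = 17, so Q = 184. From demand, P = 109.
CS = ½·(201 − 109)·184 = 8464.
Change in consumer surplus: 8464 − 33856 = −25392.

Consumer surplus falls by 25392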